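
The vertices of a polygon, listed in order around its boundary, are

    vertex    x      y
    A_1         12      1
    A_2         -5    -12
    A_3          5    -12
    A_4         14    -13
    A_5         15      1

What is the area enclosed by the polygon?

148

Σ = (-139) + (120) + (103) + (209) + (3) = 296
Area = |Σ|/2 = 148.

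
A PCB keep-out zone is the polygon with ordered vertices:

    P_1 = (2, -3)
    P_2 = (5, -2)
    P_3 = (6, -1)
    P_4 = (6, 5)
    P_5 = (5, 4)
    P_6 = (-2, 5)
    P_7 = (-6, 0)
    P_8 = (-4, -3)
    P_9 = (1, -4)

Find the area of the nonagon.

79

Cross-terms: 11, 7, 36, -1, 33, 30, 18, 19, 5  ⇒  Σ = 158
Area = |Σ|/2 = 79.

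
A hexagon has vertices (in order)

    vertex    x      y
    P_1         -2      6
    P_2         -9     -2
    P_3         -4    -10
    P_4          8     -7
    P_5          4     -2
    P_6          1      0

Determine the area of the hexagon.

134

Σ = (58) + (82) + (108) + (12) + (2) + (6) = 268
Area = |Σ|/2 = 134.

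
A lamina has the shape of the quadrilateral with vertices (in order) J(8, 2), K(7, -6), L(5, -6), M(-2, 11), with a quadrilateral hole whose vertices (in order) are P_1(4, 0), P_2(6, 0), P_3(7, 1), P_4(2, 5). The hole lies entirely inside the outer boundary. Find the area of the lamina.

Outer boundary:
Apply Gauss's area formula: 2A = Σ (x_i·y_{i+1} − x_{i+1}·y_i), indices taken mod 4.
J→K: (8)(-6) − (7)(2) = -62
K→L: (7)(-6) − (5)(-6) = -12
L→M: (5)(11) − (-2)(-6) = 43
M→J: (-2)(2) − (8)(11) = -92
Σ = -123
Area = |Σ|/2 = 61.5.
Hole:
Apply the shoelace formula: 2A = Σ (x_i·y_{i+1} − x_{i+1}·y_i), indices taken mod 4.
Σ = (0) + (6) + (33) + (-20) = 19
Area = |Σ|/2 = 9.5.
Net area = 61.5 − 9.5 = 52.

52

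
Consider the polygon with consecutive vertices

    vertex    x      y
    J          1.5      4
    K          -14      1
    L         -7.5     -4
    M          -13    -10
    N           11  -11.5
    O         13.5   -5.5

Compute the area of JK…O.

280.25

Apply the surveyor's formula: 2A = Σ (x_i·y_{i+1} − x_{i+1}·y_i), indices taken mod 6.
J→K: (1.5)(1) − (-14)(4) = 57.5
K→L: (-14)(-4) − (-7.5)(1) = 63.5
L→M: (-7.5)(-10) − (-13)(-4) = 23
M→N: (-13)(-11.5) − (11)(-10) = 259.5
N→O: (11)(-5.5) − (13.5)(-11.5) = 94.75
O→J: (13.5)(4) − (1.5)(-5.5) = 62.25
Σ = 560.5
Area = |Σ|/2 = 280.25.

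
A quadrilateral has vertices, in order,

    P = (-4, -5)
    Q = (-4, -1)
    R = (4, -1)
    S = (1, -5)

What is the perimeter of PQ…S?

|PQ| = √((0)² + (4)²) = √16 = 4
|QR| = √((8)² + (0)²) = √64 = 8
|RS| = √((-3)² + (-4)²) = √25 = 5
|SP| = √((-5)² + (0)²) = √25 = 5
Perimeter = 4 + 8 + 5 + 5 = 22.

22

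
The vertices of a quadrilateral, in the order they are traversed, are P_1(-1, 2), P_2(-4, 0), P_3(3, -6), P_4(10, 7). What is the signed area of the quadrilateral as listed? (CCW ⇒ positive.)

Apply Gauss's area formula: 2A = Σ (x_i·y_{i+1} − x_{i+1}·y_i), indices taken mod 4.
Cross-terms: 8, 24, 81, 27  ⇒  Σ = 140
Signed area = Σ/2 = 70 (positive ⇒ counter-clockwise traversal).

70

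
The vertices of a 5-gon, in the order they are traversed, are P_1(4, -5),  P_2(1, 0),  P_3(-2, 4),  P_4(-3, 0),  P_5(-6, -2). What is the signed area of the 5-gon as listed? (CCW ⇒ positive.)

32.5

Apply the shoelace formula: 2A = Σ (x_i·y_{i+1} − x_{i+1}·y_i), indices taken mod 5.
P_1→P_2: (4)(0) − (1)(-5) = 5
P_2→P_3: (1)(4) − (-2)(0) = 4
P_3→P_4: (-2)(0) − (-3)(4) = 12
P_4→P_5: (-3)(-2) − (-6)(0) = 6
P_5→P_1: (-6)(-5) − (4)(-2) = 38
Σ = 65
Signed area = Σ/2 = 32.5 (positive ⇒ counter-clockwise traversal).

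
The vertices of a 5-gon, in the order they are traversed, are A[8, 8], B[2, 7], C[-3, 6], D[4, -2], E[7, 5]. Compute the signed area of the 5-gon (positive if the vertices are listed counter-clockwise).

52.5

Apply the shoelace formula: 2A = Σ (x_i·y_{i+1} − x_{i+1}·y_i), indices taken mod 5.
Σ = (40) + (33) + (-18) + (34) + (16) = 105
Signed area = Σ/2 = 52.5 (positive ⇒ counter-clockwise traversal).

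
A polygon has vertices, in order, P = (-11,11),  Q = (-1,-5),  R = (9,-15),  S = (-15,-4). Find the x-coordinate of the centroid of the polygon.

Apply the shoelace formula. First the cross-terms c_i = x_i·y_{i+1} − x_{i+1}·y_i:
  66, 60, -261, -209  ⇒  2A = -344, A = -172.
Then Σ (x_i + x_{i+1})·c_i = 6688, so x̄ = 6688 / (6·(-172)) = -836/129.

-836/129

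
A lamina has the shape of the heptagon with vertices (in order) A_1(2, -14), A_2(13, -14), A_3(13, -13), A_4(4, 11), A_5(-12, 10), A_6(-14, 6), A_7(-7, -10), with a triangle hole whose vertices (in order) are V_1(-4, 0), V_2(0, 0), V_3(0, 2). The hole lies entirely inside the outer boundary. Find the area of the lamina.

Outer boundary:
A_1→A_2: (2)(-14) − (13)(-14) = 154
A_2→A_3: (13)(-13) − (13)(-14) = 13
A_3→A_4: (13)(11) − (4)(-13) = 195
A_4→A_5: (4)(10) − (-12)(11) = 172
A_5→A_6: (-12)(6) − (-14)(10) = 68
A_6→A_7: (-14)(-10) − (-7)(6) = 182
A_7→A_1: (-7)(-14) − (2)(-10) = 118
Σ = 902
Area = |Σ|/2 = 451.
Hole:
Σ = (0) + (0) + (8) = 8
Area = |Σ|/2 = 4.
Net area = 451 − 4 = 447.

447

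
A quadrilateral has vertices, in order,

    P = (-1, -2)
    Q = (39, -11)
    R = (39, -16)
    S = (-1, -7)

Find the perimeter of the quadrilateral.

|PQ| = √((40)² + (-9)²) = √1681 = 41
|QR| = √((0)² + (-5)²) = √25 = 5
|RS| = √((-40)² + (9)²) = √1681 = 41
|SP| = √((0)² + (5)²) = √25 = 5
Perimeter = 41 + 5 + 41 + 5 = 92.

92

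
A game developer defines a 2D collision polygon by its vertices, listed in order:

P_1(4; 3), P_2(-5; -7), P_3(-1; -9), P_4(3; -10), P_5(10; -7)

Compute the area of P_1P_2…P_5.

99.5

Apply Gauss's area formula: 2A = Σ (x_i·y_{i+1} − x_{i+1}·y_i), indices taken mod 5.
Cross-terms: -13, 38, 37, 79, 58  ⇒  Σ = 199
Area = |Σ|/2 = 99.5.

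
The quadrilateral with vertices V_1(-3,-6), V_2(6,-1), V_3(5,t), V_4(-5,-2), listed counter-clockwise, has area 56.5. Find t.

5

Write out the shoelace sum; only the two edges meeting at V_3 involve t:
2·Area = [(6·t − 5·(-1)) + (5·(-2) − (-5)·t)] + 63
       = 11·t + 58 = 113
⇒ t = 5.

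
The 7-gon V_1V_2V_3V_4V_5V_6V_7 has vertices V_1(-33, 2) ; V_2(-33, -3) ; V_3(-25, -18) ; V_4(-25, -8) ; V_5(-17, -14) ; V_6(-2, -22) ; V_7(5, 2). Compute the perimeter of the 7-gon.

122

|V_1V_2| = √((0)² + (-5)²) = √25 = 5
|V_2V_3| = √((8)² + (-15)²) = √289 = 17
|V_3V_4| = √((0)² + (10)²) = √100 = 10
|V_4V_5| = √((8)² + (-6)²) = √100 = 10
|V_5V_6| = √((15)² + (-8)²) = √289 = 17
|V_6V_7| = √((7)² + (24)²) = √625 = 25
|V_7V_1| = √((-38)² + (0)²) = √1444 = 38
Perimeter = 5 + 17 + 10 + 10 + 17 + 25 + 38 = 122.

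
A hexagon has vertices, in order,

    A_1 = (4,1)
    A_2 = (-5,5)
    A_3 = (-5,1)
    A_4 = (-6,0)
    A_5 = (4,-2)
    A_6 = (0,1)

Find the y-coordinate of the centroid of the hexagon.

80/63

Apply the shoelace (surveyor's) formula. First the cross-terms c_i = x_i·y_{i+1} − x_{i+1}·y_i:
  25, 20, 6, 12, 4, -4  ⇒  2A = 63, A = 31.5.
Then Σ (y_i + y_{i+1})·c_i = 240, so ȳ = 240 / (6·31.5) = 80/63.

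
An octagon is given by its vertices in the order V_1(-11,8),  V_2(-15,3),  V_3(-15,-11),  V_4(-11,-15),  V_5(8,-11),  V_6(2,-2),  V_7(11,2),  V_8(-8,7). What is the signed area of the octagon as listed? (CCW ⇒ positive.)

Cross-terms: 87, 210, 104, 241, 6, 26, 93, 13  ⇒  Σ = 780
Signed area = Σ/2 = 390 (positive ⇒ counter-clockwise traversal).

390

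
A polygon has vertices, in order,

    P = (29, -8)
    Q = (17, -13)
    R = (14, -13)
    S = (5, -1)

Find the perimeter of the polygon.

56

|PQ| = √((-12)² + (-5)²) = √169 = 13
|QR| = √((-3)² + (0)²) = √9 = 3
|RS| = √((-9)² + (12)²) = √225 = 15
|SP| = √((24)² + (-7)²) = √625 = 25
Perimeter = 13 + 3 + 15 + 25 = 56.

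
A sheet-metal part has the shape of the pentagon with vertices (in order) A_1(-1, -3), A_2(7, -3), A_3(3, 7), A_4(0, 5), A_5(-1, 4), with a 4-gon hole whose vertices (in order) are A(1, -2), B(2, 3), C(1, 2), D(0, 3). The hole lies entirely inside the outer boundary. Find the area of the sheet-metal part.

50.5

Outer boundary:
Σ = (24) + (58) + (15) + (5) + (7) = 109
Area = |Σ|/2 = 54.5.
Hole:
Apply the surveyor's formula: 2A = Σ (x_i·y_{i+1} − x_{i+1}·y_i), indices taken mod 4.
A→B: (1)(3) − (2)(-2) = 7
B→C: (2)(2) − (1)(3) = 1
C→D: (1)(3) − (0)(2) = 3
D→A: (0)(-2) − (1)(3) = -3
Σ = 8
Area = |Σ|/2 = 4.
Net area = 54.5 − 4 = 50.5.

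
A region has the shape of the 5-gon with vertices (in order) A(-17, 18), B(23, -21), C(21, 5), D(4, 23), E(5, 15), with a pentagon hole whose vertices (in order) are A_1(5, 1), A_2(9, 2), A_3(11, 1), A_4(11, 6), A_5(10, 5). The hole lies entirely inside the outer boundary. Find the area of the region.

614.5

Outer boundary:
Apply the shoelace formula: 2A = Σ (x_i·y_{i+1} − x_{i+1}·y_i), indices taken mod 5.
Σ = (-57) + (556) + (463) + (-55) + (345) = 1252
Area = |Σ|/2 = 626.
Hole:
A_1→A_2: (5)(2) − (9)(1) = 1
A_2→A_3: (9)(1) − (11)(2) = -13
A_3→A_4: (11)(6) − (11)(1) = 55
A_4→A_5: (11)(5) − (10)(6) = -5
A_5→A_1: (10)(1) − (5)(5) = -15
Σ = 23
Area = |Σ|/2 = 11.5.
Net area = 626 − 11.5 = 614.5.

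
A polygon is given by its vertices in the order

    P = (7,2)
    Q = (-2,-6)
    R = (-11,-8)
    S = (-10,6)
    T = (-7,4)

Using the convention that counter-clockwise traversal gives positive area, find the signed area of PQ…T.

Cross-terms: -38, -50, -146, 2, -42  ⇒  Σ = -274
Signed area = Σ/2 = -137 (negative ⇒ clockwise traversal).

-137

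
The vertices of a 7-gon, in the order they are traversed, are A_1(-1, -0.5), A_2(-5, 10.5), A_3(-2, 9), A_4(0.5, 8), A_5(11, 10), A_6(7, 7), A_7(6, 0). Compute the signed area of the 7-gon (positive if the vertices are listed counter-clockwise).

-89.25

Apply the shoelace formula: 2A = Σ (x_i·y_{i+1} − x_{i+1}·y_i), indices taken mod 7.
Cross-terms: -13, -24, -20.5, -83, 7, -42, -3  ⇒  Σ = -178.5
Signed area = Σ/2 = -89.25 (negative ⇒ clockwise traversal).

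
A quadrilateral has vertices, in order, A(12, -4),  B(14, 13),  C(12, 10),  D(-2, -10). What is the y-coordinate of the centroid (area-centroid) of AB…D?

Apply the surveyor's formula. First the cross-terms c_i = x_i·y_{i+1} − x_{i+1}·y_i:
  212, -16, -100, 128  ⇒  2A = 224, A = 112.
Then Σ (y_i + y_{i+1})·c_i = -252, so ȳ = -252 / (6·112) = -0.375.

-0.375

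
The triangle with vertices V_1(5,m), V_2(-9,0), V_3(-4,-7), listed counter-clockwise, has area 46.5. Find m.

The doubled signed area Σ (x_i y_{i+1} − x_{i+1} y_i) is linear in m.
With m=0 it equals 98; the coefficient of m is 5 (from the two edges through V_1).
So 5·m + 98 = 2·46.5 = 93 ⇒ m = -1.

-1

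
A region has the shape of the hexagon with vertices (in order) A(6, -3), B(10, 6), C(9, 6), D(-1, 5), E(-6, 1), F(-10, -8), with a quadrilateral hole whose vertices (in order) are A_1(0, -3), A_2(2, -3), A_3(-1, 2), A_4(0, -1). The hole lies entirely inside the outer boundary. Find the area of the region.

Outer boundary:
Apply the shoelace formula: 2A = Σ (x_i·y_{i+1} − x_{i+1}·y_i), indices taken mod 6.
Σ = (66) + (6) + (51) + (29) + (58) + (78) = 288
Area = |Σ|/2 = 144.
Hole:
Σ = (6) + (1) + (1) + (0) = 8
Area = |Σ|/2 = 4.
Net area = 144 − 4 = 140.

140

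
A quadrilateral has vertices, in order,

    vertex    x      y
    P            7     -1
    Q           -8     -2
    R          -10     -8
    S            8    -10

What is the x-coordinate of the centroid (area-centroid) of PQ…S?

-7/31

Apply the surveyor's formula. First the cross-terms c_i = x_i·y_{i+1} − x_{i+1}·y_i:
  -22, 44, 164, 62  ⇒  2A = 248, A = 124.
Then Σ (x_i + x_{i+1})·c_i = -168, so x̄ = -168 / (6·124) = -7/31.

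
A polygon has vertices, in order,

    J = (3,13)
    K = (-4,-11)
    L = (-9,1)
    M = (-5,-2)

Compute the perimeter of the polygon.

60

|JK| = √((-7)² + (-24)²) = √625 = 25
|KL| = √((-5)² + (12)²) = √169 = 13
|LM| = √((4)² + (-3)²) = √25 = 5
|MJ| = √((8)² + (15)²) = √289 = 17
Perimeter = 25 + 13 + 5 + 17 = 60.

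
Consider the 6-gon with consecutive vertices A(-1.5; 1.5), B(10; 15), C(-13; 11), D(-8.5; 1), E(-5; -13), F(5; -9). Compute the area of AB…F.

283.75

A→B: (-1.5)(15) − (10)(1.5) = -37.5
B→C: (10)(11) − (-13)(15) = 305
C→D: (-13)(1) − (-8.5)(11) = 80.5
D→E: (-8.5)(-13) − (-5)(1) = 115.5
E→F: (-5)(-9) − (5)(-13) = 110
F→A: (5)(1.5) − (-1.5)(-9) = -6
Σ = 567.5
Area = |Σ|/2 = 283.75.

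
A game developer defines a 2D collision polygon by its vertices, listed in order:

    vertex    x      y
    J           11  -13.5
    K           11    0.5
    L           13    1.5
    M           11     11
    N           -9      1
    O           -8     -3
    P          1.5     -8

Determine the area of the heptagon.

285.875

Apply the shoelace (surveyor's) formula: 2A = Σ (x_i·y_{i+1} − x_{i+1}·y_i), indices taken mod 7.
J→K: (11)(0.5) − (11)(-13.5) = 154
K→L: (11)(1.5) − (13)(0.5) = 10
L→M: (13)(11) − (11)(1.5) = 126.5
M→N: (11)(1) − (-9)(11) = 110
N→O: (-9)(-3) − (-8)(1) = 35
O→P: (-8)(-8) − (1.5)(-3) = 68.5
P→J: (1.5)(-13.5) − (11)(-8) = 67.75
Σ = 571.75
Area = |Σ|/2 = 285.875.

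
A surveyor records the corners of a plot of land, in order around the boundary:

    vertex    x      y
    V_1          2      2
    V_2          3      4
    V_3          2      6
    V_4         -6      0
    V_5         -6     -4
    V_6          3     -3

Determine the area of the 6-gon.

57

Apply Gauss's area formula: 2A = Σ (x_i·y_{i+1} − x_{i+1}·y_i), indices taken mod 6.
Cross-terms: 2, 10, 36, 24, 30, 12  ⇒  Σ = 114
Area = |Σ|/2 = 57.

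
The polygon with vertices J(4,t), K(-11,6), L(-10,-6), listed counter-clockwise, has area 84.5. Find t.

-5

The doubled signed area Σ (x_i y_{i+1} − x_{i+1} y_i) is linear in t.
With t=0 it equals 174; the coefficient of t is 1 (from the two edges through J).
So 1·t + 174 = 2·84.5 = 169 ⇒ t = -5.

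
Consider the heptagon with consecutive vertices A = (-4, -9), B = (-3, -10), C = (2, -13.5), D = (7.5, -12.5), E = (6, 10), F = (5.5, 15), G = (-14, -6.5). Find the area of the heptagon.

304.5

Apply the shoelace formula: 2A = Σ (x_i·y_{i+1} − x_{i+1}·y_i), indices taken mod 7.
Σ = (13) + (60.5) + (76.25) + (150) + (35) + (174.25) + (100) = 609
Area = |Σ|/2 = 304.5.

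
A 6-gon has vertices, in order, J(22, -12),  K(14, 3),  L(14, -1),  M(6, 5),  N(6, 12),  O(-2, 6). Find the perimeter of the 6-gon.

|JK| = √((-8)² + (15)²) = √289 = 17
|KL| = √((0)² + (-4)²) = √16 = 4
|LM| = √((-8)² + (6)²) = √100 = 10
|MN| = √((0)² + (7)²) = √49 = 7
|NO| = √((-8)² + (-6)²) = √100 = 10
|OJ| = √((24)² + (-18)²) = √900 = 30
Perimeter = 17 + 4 + 10 + 7 + 10 + 30 = 78.

78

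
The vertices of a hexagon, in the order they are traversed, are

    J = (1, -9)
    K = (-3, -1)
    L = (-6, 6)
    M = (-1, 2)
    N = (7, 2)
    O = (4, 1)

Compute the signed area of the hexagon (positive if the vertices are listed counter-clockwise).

Apply the surveyor's formula: 2A = Σ (x_i·y_{i+1} − x_{i+1}·y_i), indices taken mod 6.
Σ = (-28) + (-24) + (-6) + (-16) + (-1) + (-37) = -112
Signed area = Σ/2 = -56 (negative ⇒ clockwise traversal).

-56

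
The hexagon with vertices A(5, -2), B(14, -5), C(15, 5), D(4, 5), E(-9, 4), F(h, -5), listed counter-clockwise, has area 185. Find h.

-6

The doubled signed area Σ (x_i y_{i+1} − x_{i+1} y_i) is linear in h.
With h=0 it equals 334; the coefficient of h is -6 (from the two edges through F).
So -6·h + 334 = 2·185 = 370 ⇒ h = -6.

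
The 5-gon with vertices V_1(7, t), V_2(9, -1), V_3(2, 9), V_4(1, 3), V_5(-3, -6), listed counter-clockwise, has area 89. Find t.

Write out the shoelace sum; only the two edges meeting at V_1 involve t:
2·Area = [((-3)·t − 7·(-6)) + (7·(-1) − 9·t)] + 83
       = -12·t + 118 = 178
⇒ t = -5.

-5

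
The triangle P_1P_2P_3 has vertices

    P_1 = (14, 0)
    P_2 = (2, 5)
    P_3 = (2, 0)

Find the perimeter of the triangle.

|P_1P_2| = √((-12)² + (5)²) = √169 = 13
|P_2P_3| = √((0)² + (-5)²) = √25 = 5
|P_3P_1| = √((12)² + (0)²) = √144 = 12
Perimeter = 13 + 5 + 12 = 30.

30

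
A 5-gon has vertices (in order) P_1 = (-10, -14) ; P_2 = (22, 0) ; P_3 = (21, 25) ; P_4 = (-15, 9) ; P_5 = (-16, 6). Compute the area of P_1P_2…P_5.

Apply the surveyor's formula: 2A = Σ (x_i·y_{i+1} − x_{i+1}·y_i), indices taken mod 5.
Σ = (308) + (550) + (564) + (54) + (284) = 1760
Area = |Σ|/2 = 880.

880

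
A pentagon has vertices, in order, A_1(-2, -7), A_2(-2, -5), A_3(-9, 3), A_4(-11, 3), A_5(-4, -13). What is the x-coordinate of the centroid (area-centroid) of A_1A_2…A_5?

-470/81

Apply Gauss's area formula. First the cross-terms c_i = x_i·y_{i+1} − x_{i+1}·y_i:
  -4, -51, 6, 155, 2  ⇒  2A = 108, A = 54.
Then Σ (x_i + x_{i+1})·c_i = -1880, so x̄ = -1880 / (6·54) = -470/81.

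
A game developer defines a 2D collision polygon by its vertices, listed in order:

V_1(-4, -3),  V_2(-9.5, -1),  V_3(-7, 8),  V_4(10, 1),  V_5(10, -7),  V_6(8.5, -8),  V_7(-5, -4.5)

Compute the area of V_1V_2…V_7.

188.125

Apply the shoelace (surveyor's) formula: 2A = Σ (x_i·y_{i+1} − x_{i+1}·y_i), indices taken mod 7.
Σ = (-24.5) + (-83) + (-87) + (-80) + (-20.5) + (-78.25) + (-3) = -376.25
Area = |Σ|/2 = 188.125.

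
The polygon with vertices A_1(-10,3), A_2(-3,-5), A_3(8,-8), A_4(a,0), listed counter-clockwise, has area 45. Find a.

Write out the shoelace sum; only the two edges meeting at A_4 involve a:
2·Area = [(8·0 − a·(-8)) + (a·3 − (-10)·0)] + 123
       = 11·a + 123 = 90
⇒ a = -3.

-3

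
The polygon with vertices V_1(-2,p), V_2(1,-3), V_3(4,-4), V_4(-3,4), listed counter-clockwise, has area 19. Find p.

-3

The doubled signed area Σ (x_i y_{i+1} − x_{i+1} y_i) is linear in p.
With p=0 it equals 26; the coefficient of p is -4 (from the two edges through V_1).
So -4·p + 26 = 2·19 = 38 ⇒ p = -3.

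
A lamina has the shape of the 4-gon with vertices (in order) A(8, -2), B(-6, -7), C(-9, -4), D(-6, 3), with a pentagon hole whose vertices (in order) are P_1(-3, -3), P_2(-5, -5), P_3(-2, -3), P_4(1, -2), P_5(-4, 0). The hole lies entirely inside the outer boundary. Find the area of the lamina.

Outer boundary:
Σ = (-68) + (-39) + (-51) + (-12) = -170
Area = |Σ|/2 = 85.
Hole:
Apply the shoelace (surveyor's) formula: 2A = Σ (x_i·y_{i+1} − x_{i+1}·y_i), indices taken mod 5.
P_1→P_2: (-3)(-5) − (-5)(-3) = 0
P_2→P_3: (-5)(-3) − (-2)(-5) = 5
P_3→P_4: (-2)(-2) − (1)(-3) = 7
P_4→P_5: (1)(0) − (-4)(-2) = -8
P_5→P_1: (-4)(-3) − (-3)(0) = 12
Σ = 16
Area = |Σ|/2 = 8.
Net area = 85 − 8 = 77.

77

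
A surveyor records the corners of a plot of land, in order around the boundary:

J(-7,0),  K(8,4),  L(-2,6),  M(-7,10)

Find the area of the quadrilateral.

60

Apply Gauss's area formula: 2A = Σ (x_i·y_{i+1} − x_{i+1}·y_i), indices taken mod 4.
Σ = (-28) + (56) + (22) + (70) = 120
Area = |Σ|/2 = 60.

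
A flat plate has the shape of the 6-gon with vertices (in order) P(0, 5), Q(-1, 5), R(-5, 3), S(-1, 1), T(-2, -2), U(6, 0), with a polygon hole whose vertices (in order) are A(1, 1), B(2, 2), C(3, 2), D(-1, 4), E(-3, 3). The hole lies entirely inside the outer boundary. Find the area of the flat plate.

Outer boundary:
Apply the surveyor's formula: 2A = Σ (x_i·y_{i+1} − x_{i+1}·y_i), indices taken mod 6.
Cross-terms: 5, 22, -2, 4, 12, 30  ⇒  Σ = 71
Area = |Σ|/2 = 35.5.
Hole:
Cross-terms: 0, -2, 14, 9, -6  ⇒  Σ = 15
Area = |Σ|/2 = 7.5.
Net area = 35.5 − 7.5 = 28.

28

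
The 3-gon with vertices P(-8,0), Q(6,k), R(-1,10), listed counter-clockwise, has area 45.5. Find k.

7

Write out the shoelace sum; only the two edges meeting at Q involve k:
2·Area = [((-8)·k − 6·0) + (6·10 − (-1)·k)] + 80
       = -7·k + 140 = 91
⇒ k = 7.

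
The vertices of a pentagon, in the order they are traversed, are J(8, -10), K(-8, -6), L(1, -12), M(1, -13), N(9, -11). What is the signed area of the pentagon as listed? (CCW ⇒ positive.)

38.5

Apply the shoelace formula: 2A = Σ (x_i·y_{i+1} − x_{i+1}·y_i), indices taken mod 5.
J→K: (8)(-6) − (-8)(-10) = -128
K→L: (-8)(-12) − (1)(-6) = 102
L→M: (1)(-13) − (1)(-12) = -1
M→N: (1)(-11) − (9)(-13) = 106
N→J: (9)(-10) − (8)(-11) = -2
Σ = 77
Signed area = Σ/2 = 38.5 (positive ⇒ counter-clockwise traversal).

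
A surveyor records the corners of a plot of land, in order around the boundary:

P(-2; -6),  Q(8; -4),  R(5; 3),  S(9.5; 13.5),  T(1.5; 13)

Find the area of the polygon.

Apply Gauss's area formula: 2A = Σ (x_i·y_{i+1} − x_{i+1}·y_i), indices taken mod 5.
Σ = (56) + (44) + (39) + (103.25) + (17) = 259.25
Area = |Σ|/2 = 129.625.

129.625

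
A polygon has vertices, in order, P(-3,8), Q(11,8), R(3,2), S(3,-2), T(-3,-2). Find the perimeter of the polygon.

44

|PQ| = √((14)² + (0)²) = √196 = 14
|QR| = √((-8)² + (-6)²) = √100 = 10
|RS| = √((0)² + (-4)²) = √16 = 4
|ST| = √((-6)² + (0)²) = √36 = 6
|TP| = √((0)² + (10)²) = √100 = 10
Perimeter = 14 + 10 + 4 + 6 + 10 = 44.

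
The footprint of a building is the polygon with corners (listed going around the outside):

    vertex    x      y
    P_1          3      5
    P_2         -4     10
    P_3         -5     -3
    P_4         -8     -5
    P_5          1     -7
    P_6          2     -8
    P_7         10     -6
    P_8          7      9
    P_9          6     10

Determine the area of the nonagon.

198

Apply Gauss's area formula: 2A = Σ (x_i·y_{i+1} − x_{i+1}·y_i), indices taken mod 9.
Σ = (50) + (62) + (1) + (61) + (6) + (68) + (132) + (16) + (0) = 396
Area = |Σ|/2 = 198.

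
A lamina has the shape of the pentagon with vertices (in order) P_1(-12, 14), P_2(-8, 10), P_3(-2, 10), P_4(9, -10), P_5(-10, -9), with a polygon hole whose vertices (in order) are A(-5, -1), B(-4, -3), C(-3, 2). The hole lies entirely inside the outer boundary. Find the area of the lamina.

280

Outer boundary:
Cross-terms: -8, -60, -70, -181, -248  ⇒  Σ = -567
Area = |Σ|/2 = 283.5.
Hole:
Apply the shoelace (surveyor's) formula: 2A = Σ (x_i·y_{i+1} − x_{i+1}·y_i), indices taken mod 3.
Σ = (11) + (-17) + (13) = 7
Area = |Σ|/2 = 3.5.
Net area = 283.5 − 3.5 = 280.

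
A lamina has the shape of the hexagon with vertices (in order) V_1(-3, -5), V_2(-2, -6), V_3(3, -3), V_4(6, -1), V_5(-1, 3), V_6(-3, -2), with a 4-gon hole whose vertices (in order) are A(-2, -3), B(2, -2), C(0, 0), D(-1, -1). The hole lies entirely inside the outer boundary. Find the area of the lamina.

36.5

Outer boundary:
Apply the shoelace formula: 2A = Σ (x_i·y_{i+1} − x_{i+1}·y_i), indices taken mod 6.
Σ = (8) + (24) + (15) + (17) + (11) + (9) = 84
Area = |Σ|/2 = 42.
Hole:
Cross-terms: 10, 0, 0, 1  ⇒  Σ = 11
Area = |Σ|/2 = 5.5.
Net area = 42 − 5.5 = 36.5.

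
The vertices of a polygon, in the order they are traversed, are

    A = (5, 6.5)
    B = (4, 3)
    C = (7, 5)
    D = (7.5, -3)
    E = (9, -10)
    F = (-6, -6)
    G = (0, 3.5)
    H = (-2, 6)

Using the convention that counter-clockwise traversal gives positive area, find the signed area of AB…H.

Apply the shoelace formula: 2A = Σ (x_i·y_{i+1} − x_{i+1}·y_i), indices taken mod 8.
A→B: (5)(3) − (4)(6.5) = -11
B→C: (4)(5) − (7)(3) = -1
C→D: (7)(-3) − (7.5)(5) = -58.5
D→E: (7.5)(-10) − (9)(-3) = -48
E→F: (9)(-6) − (-6)(-10) = -114
F→G: (-6)(3.5) − (0)(-6) = -21
G→H: (0)(6) − (-2)(3.5) = 7
H→A: (-2)(6.5) − (5)(6) = -43
Σ = -289.5
Signed area = Σ/2 = -144.75 (negative ⇒ clockwise traversal).

-144.75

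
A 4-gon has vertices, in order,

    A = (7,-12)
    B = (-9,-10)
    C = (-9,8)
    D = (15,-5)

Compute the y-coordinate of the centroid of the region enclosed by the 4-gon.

-27/7

Apply the shoelace (surveyor's) formula. First the cross-terms c_i = x_i·y_{i+1} − x_{i+1}·y_i:
  -178, -162, -75, -145  ⇒  2A = -560, A = -280.
Then Σ (y_i + y_{i+1})·c_i = 6480, so ȳ = 6480 / (6·(-280)) = -27/7.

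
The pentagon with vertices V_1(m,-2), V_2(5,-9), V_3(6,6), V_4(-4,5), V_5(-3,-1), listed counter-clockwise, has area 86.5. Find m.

Write out the shoelace sum; only the two edges meeting at V_1 involve m:
2·Area = [((-3)·(-2) − m·(-1)) + (m·(-9) − 5·(-2))] + 157
       = -8·m + 173 = 173
⇒ m = 0.

0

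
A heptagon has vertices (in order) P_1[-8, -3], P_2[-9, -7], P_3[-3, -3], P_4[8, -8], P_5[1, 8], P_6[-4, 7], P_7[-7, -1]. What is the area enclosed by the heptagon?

Apply the surveyor's formula: 2A = Σ (x_i·y_{i+1} − x_{i+1}·y_i), indices taken mod 7.
Σ = (29) + (6) + (48) + (72) + (39) + (53) + (13) = 260
Area = |Σ|/2 = 130.

130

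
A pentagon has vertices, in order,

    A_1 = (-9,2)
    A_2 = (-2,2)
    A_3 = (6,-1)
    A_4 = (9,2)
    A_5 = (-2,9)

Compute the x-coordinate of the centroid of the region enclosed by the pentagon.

Apply Gauss's area formula. First the cross-terms c_i = x_i·y_{i+1} − x_{i+1}·y_i:
  -14, -10, 21, 85, 77  ⇒  2A = 159, A = 79.5.
Then Σ (x_i + x_{i+1})·c_i = 177, so x̄ = 177 / (6·79.5) = 59/159.

59/159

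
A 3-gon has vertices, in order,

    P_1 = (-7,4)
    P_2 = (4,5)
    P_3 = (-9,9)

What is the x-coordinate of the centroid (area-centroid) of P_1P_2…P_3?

-4

Apply Gauss's area formula. First the cross-terms c_i = x_i·y_{i+1} − x_{i+1}·y_i:
  -51, 81, 27  ⇒  2A = 57, A = 28.5.
Then Σ (x_i + x_{i+1})·c_i = -684, so x̄ = -684 / (6·28.5) = -4.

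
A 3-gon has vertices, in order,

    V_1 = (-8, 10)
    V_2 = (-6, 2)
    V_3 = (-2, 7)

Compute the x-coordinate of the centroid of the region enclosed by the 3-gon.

-16/3

Apply the shoelace formula. First the cross-terms c_i = x_i·y_{i+1} − x_{i+1}·y_i:
  44, -38, 36  ⇒  2A = 42, A = 21.
Then Σ (x_i + x_{i+1})·c_i = -672, so x̄ = -672 / (6·21) = -16/3.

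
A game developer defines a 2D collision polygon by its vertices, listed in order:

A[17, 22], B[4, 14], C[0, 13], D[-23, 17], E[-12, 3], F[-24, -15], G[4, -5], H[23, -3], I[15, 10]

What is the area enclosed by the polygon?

803

Cross-terms: 150, 52, 299, 135, 252, 180, 103, 275, 160  ⇒  Σ = 1606
Area = |Σ|/2 = 803.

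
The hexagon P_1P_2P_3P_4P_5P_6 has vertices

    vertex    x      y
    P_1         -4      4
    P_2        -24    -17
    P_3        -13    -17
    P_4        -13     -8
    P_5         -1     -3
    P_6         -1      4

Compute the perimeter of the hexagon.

72

|P_1P_2| = √((-20)² + (-21)²) = √841 = 29
|P_2P_3| = √((11)² + (0)²) = √121 = 11
|P_3P_4| = √((0)² + (9)²) = √81 = 9
|P_4P_5| = √((12)² + (5)²) = √169 = 13
|P_5P_6| = √((0)² + (7)²) = √49 = 7
|P_6P_1| = √((-3)² + (0)²) = √9 = 3
Perimeter = 29 + 11 + 9 + 13 + 7 + 3 = 72.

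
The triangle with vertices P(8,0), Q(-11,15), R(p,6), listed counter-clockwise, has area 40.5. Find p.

The doubled signed area Σ (x_i y_{i+1} − x_{i+1} y_i) is linear in p.
With p=0 it equals 6; the coefficient of p is -15 (from the two edges through R).
So -15·p + 6 = 2·40.5 = 81 ⇒ p = -5.

-5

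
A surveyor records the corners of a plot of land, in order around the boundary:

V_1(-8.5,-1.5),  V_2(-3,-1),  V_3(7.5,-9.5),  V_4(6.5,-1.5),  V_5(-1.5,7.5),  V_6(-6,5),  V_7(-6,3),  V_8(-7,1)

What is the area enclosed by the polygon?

110.25

Apply the surveyor's formula: 2A = Σ (x_i·y_{i+1} − x_{i+1}·y_i), indices taken mod 8.
Cross-terms: 4, 36, 50.5, 46.5, 37.5, 12, 15, 19  ⇒  Σ = 220.5
Area = |Σ|/2 = 110.25.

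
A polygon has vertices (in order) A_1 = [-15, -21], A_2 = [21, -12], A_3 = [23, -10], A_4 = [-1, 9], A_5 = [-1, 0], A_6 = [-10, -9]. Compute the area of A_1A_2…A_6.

Apply the shoelace formula: 2A = Σ (x_i·y_{i+1} − x_{i+1}·y_i), indices taken mod 6.
Σ = (621) + (66) + (197) + (9) + (9) + (75) = 977
Area = |Σ|/2 = 488.5.

488.5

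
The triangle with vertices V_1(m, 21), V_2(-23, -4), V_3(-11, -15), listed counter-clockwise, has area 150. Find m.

-23

Write out the shoelace sum; only the two edges meeting at V_1 involve m:
2·Area = [((-11)·21 − m·(-15)) + (m·(-4) − (-23)·21)] + 301
       = 11·m + 553 = 300
⇒ m = -23.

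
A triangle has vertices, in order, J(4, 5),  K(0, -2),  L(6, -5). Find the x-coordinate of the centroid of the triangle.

10/3

Apply the surveyor's formula. First the cross-terms c_i = x_i·y_{i+1} − x_{i+1}·y_i:
  -8, 12, 50  ⇒  2A = 54, A = 27.
Then Σ (x_i + x_{i+1})·c_i = 540, so x̄ = 540 / (6·27) = 10/3.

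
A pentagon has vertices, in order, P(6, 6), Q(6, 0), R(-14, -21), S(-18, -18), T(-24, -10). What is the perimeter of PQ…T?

|PQ| = √((0)² + (-6)²) = √36 = 6
|QR| = √((-20)² + (-21)²) = √841 = 29
|RS| = √((-4)² + (3)²) = √25 = 5
|ST| = √((-6)² + (8)²) = √100 = 10
|TP| = √((30)² + (16)²) = √1156 = 34
Perimeter = 6 + 29 + 5 + 10 + 34 = 84.

84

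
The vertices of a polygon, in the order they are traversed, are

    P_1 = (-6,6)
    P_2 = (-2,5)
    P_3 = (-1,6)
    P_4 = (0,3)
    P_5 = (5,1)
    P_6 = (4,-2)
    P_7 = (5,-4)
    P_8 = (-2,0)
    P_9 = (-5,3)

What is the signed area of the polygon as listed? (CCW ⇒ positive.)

-44.5

Cross-terms: -18, -7, -3, -15, -14, -6, -8, -6, -12  ⇒  Σ = -89
Signed area = Σ/2 = -44.5 (negative ⇒ clockwise traversal).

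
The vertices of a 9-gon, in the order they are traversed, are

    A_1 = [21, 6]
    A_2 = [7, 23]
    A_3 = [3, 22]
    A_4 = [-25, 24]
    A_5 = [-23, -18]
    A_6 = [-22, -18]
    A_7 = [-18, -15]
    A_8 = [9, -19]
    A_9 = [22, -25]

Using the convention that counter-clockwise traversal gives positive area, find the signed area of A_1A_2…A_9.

1750.5

Apply the shoelace (surveyor's) formula: 2A = Σ (x_i·y_{i+1} − x_{i+1}·y_i), indices taken mod 9.
Σ = (441) + (85) + (622) + (1002) + (18) + (6) + (477) + (193) + (657) = 3501
Signed area = Σ/2 = 1750.5 (positive ⇒ counter-clockwise traversal).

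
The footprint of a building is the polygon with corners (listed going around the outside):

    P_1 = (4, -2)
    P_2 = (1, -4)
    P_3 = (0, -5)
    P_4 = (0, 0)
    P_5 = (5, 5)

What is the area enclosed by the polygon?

24.5

Apply the shoelace (surveyor's) formula: 2A = Σ (x_i·y_{i+1} − x_{i+1}·y_i), indices taken mod 5.
Σ = (-14) + (-5) + (0) + (0) + (-30) = -49
Area = |Σ|/2 = 24.5.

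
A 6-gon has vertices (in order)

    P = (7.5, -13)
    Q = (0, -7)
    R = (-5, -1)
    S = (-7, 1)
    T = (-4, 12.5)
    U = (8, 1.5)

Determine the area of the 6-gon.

Σ = (-52.5) + (-35) + (-12) + (-83.5) + (-106) + (-115.25) = -404.25
Area = |Σ|/2 = 202.125.

202.125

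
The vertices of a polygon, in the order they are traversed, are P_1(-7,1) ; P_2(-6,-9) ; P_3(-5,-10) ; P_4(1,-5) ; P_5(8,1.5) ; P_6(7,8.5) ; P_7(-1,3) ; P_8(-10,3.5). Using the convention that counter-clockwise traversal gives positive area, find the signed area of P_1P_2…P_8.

144.25

Apply the shoelace formula: 2A = Σ (x_i·y_{i+1} − x_{i+1}·y_i), indices taken mod 8.
Σ = (69) + (15) + (35) + (41.5) + (57.5) + (29.5) + (26.5) + (14.5) = 288.5
Signed area = Σ/2 = 144.25 (positive ⇒ counter-clockwise traversal).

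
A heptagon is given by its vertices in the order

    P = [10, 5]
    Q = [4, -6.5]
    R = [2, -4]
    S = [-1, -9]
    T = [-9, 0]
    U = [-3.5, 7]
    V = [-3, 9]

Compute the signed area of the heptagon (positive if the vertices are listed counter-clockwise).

-184.75

Apply Gauss's area formula: 2A = Σ (x_i·y_{i+1} − x_{i+1}·y_i), indices taken mod 7.
P→Q: (10)(-6.5) − (4)(5) = -85
Q→R: (4)(-4) − (2)(-6.5) = -3
R→S: (2)(-9) − (-1)(-4) = -22
S→T: (-1)(0) − (-9)(-9) = -81
T→U: (-9)(7) − (-3.5)(0) = -63
U→V: (-3.5)(9) − (-3)(7) = -10.5
V→P: (-3)(5) − (10)(9) = -105
Σ = -369.5
Signed area = Σ/2 = -184.75 (negative ⇒ clockwise traversal).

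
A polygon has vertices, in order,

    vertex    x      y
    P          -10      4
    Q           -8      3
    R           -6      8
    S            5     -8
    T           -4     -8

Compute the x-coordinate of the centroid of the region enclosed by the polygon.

-52/17

Apply Gauss's area formula. First the cross-terms c_i = x_i·y_{i+1} − x_{i+1}·y_i:
  2, -46, 8, -72, -96  ⇒  2A = -204, A = -102.
Then Σ (x_i + x_{i+1})·c_i = 1872, so x̄ = 1872 / (6·(-102)) = -52/17.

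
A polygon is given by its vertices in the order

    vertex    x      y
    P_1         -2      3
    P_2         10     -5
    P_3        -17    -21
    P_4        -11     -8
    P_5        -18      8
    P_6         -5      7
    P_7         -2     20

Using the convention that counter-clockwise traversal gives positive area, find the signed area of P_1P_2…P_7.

Apply the shoelace formula: 2A = Σ (x_i·y_{i+1} − x_{i+1}·y_i), indices taken mod 7.
Cross-terms: -20, -295, -95, -232, -86, -86, 34  ⇒  Σ = -780
Signed area = Σ/2 = -390 (negative ⇒ clockwise traversal).

-390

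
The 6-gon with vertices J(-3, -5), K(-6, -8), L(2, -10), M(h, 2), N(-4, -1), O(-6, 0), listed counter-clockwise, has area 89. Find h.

The doubled signed area Σ (x_i y_{i+1} − x_{i+1} y_i) is linear in h.
With h=0 it equals 106; the coefficient of h is 9 (from the two edges through M).
So 9·h + 106 = 2·89 = 178 ⇒ h = 8.

8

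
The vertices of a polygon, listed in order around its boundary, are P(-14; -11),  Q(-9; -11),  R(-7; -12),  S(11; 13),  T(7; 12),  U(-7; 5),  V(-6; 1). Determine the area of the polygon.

195

Apply the shoelace (surveyor's) formula: 2A = Σ (x_i·y_{i+1} − x_{i+1}·y_i), indices taken mod 7.
P→Q: (-14)(-11) − (-9)(-11) = 55
Q→R: (-9)(-12) − (-7)(-11) = 31
R→S: (-7)(13) − (11)(-12) = 41
S→T: (11)(12) − (7)(13) = 41
T→U: (7)(5) − (-7)(12) = 119
U→V: (-7)(1) − (-6)(5) = 23
V→P: (-6)(-11) − (-14)(1) = 80
Σ = 390
Area = |Σ|/2 = 195.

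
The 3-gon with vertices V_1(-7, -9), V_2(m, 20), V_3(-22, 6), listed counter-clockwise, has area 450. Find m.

24

Write out the shoelace sum; only the two edges meeting at V_2 involve m:
2·Area = [((-7)·20 − m·(-9)) + (m·6 − (-22)·20)] + 240
       = 15·m + 540 = 900
⇒ m = 24.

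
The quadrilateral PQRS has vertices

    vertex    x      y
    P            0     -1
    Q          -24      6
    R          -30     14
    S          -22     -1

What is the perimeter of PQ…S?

|PQ| = √((-24)² + (7)²) = √625 = 25
|QR| = √((-6)² + (8)²) = √100 = 10
|RS| = √((8)² + (-15)²) = √289 = 17
|SP| = √((22)² + (0)²) = √484 = 22
Perimeter = 25 + 10 + 17 + 22 = 74.

74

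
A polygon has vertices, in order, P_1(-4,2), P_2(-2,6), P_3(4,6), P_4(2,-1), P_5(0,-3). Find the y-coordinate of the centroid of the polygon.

106/45

Apply Gauss's area formula. First the cross-terms c_i = x_i·y_{i+1} − x_{i+1}·y_i:
  -20, -36, -16, -6, -12  ⇒  2A = -90, A = -45.
Then Σ (y_i + y_{i+1})·c_i = -636, so ȳ = -636 / (6·(-45)) = 106/45.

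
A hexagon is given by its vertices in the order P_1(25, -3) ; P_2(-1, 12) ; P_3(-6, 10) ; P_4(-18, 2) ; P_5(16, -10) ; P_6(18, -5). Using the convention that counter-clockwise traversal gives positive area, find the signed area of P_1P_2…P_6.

423

Σ = (297) + (62) + (168) + (148) + (100) + (71) = 846
Signed area = Σ/2 = 423 (positive ⇒ counter-clockwise traversal).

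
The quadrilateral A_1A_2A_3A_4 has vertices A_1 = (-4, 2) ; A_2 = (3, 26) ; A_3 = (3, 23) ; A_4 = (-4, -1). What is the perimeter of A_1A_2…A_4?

|A_1A_2| = √((7)² + (24)²) = √625 = 25
|A_2A_3| = √((0)² + (-3)²) = √9 = 3
|A_3A_4| = √((-7)² + (-24)²) = √625 = 25
|A_4A_1| = √((0)² + (3)²) = √9 = 3
Perimeter = 25 + 3 + 25 + 3 = 56.

56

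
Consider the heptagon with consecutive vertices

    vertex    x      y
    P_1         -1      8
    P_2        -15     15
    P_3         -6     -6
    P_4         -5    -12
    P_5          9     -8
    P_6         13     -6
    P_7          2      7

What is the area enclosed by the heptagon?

325.5

Apply Gauss's area formula: 2A = Σ (x_i·y_{i+1} − x_{i+1}·y_i), indices taken mod 7.
P_1→P_2: (-1)(15) − (-15)(8) = 105
P_2→P_3: (-15)(-6) − (-6)(15) = 180
P_3→P_4: (-6)(-12) − (-5)(-6) = 42
P_4→P_5: (-5)(-8) − (9)(-12) = 148
P_5→P_6: (9)(-6) − (13)(-8) = 50
P_6→P_7: (13)(7) − (2)(-6) = 103
P_7→P_1: (2)(8) − (-1)(7) = 23
Σ = 651
Area = |Σ|/2 = 325.5.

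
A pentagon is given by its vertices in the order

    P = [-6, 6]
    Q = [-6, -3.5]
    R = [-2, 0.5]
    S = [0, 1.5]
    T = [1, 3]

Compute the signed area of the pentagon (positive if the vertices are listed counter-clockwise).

Apply the shoelace formula: 2A = Σ (x_i·y_{i+1} − x_{i+1}·y_i), indices taken mod 5.
P→Q: (-6)(-3.5) − (-6)(6) = 57
Q→R: (-6)(0.5) − (-2)(-3.5) = -10
R→S: (-2)(1.5) − (0)(0.5) = -3
S→T: (0)(3) − (1)(1.5) = -1.5
T→P: (1)(6) − (-6)(3) = 24
Σ = 66.5
Signed area = Σ/2 = 33.25 (positive ⇒ counter-clockwise traversal).

33.25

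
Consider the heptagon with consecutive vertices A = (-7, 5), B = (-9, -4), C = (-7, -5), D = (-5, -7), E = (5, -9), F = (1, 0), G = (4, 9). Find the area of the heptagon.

147.5

Cross-terms: 73, 17, 24, 80, 9, 9, 83  ⇒  Σ = 295
Area = |Σ|/2 = 147.5.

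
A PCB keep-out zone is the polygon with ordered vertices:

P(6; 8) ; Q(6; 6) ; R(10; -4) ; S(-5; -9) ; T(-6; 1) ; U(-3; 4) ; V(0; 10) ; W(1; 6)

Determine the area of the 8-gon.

177

Apply the shoelace (surveyor's) formula: 2A = Σ (x_i·y_{i+1} − x_{i+1}·y_i), indices taken mod 8.
Σ = (-12) + (-84) + (-110) + (-59) + (-21) + (-30) + (-10) + (-28) = -354
Area = |Σ|/2 = 177.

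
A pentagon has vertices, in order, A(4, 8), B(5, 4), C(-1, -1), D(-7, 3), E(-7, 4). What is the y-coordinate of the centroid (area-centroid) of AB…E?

68/19

Apply the shoelace formula. First the cross-terms c_i = x_i·y_{i+1} − x_{i+1}·y_i:
  -24, -1, -10, -7, -72  ⇒  2A = -114, A = -57.
Then Σ (y_i + y_{i+1})·c_i = -1224, so ȳ = -1224 / (6·(-57)) = 68/19.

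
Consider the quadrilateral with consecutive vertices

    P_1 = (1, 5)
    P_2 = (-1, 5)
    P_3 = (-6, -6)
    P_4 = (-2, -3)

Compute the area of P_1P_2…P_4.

Apply Gauss's area formula: 2A = Σ (x_i·y_{i+1} − x_{i+1}·y_i), indices taken mod 4.
Σ = (10) + (36) + (6) + (-7) = 45
Area = |Σ|/2 = 22.5.

22.5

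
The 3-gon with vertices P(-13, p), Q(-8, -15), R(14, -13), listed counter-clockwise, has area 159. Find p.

-1

The doubled signed area Σ (x_i y_{i+1} − x_{i+1} y_i) is linear in p.
With p=0 it equals 340; the coefficient of p is 22 (from the two edges through P).
So 22·p + 340 = 2·159 = 318 ⇒ p = -1.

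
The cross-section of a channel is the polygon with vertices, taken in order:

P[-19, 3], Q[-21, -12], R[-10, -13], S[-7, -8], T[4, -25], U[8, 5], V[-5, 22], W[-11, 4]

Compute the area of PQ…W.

Apply Gauss's area formula: 2A = Σ (x_i·y_{i+1} − x_{i+1}·y_i), indices taken mod 8.
P→Q: (-19)(-12) − (-21)(3) = 291
Q→R: (-21)(-13) − (-10)(-12) = 153
R→S: (-10)(-8) − (-7)(-13) = -11
S→T: (-7)(-25) − (4)(-8) = 207
T→U: (4)(5) − (8)(-25) = 220
U→V: (8)(22) − (-5)(5) = 201
V→W: (-5)(4) − (-11)(22) = 222
W→P: (-11)(3) − (-19)(4) = 43
Σ = 1326
Area = |Σ|/2 = 663.

663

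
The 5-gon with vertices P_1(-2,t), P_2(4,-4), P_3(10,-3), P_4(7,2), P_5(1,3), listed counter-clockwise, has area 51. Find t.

0

The doubled signed area Σ (x_i y_{i+1} − x_{i+1} y_i) is linear in t.
With t=0 it equals 102; the coefficient of t is -3 (from the two edges through P_1).
So -3·t + 102 = 2·51 = 102 ⇒ t = 0.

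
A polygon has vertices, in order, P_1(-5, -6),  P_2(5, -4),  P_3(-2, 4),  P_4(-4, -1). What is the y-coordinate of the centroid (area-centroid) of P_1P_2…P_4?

Apply the shoelace formula. First the cross-terms c_i = x_i·y_{i+1} − x_{i+1}·y_i:
  50, 12, 18, 19  ⇒  2A = 99, A = 49.5.
Then Σ (y_i + y_{i+1})·c_i = -579, so ȳ = -579 / (6·49.5) = -193/99.

-193/99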